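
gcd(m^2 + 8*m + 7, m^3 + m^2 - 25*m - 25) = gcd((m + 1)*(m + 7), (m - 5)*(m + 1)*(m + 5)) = m + 1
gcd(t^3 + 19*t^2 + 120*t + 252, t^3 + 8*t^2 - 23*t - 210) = t^2 + 13*t + 42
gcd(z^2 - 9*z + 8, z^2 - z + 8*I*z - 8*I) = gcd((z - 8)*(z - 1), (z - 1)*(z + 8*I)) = z - 1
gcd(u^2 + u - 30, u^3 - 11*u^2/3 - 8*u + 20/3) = u - 5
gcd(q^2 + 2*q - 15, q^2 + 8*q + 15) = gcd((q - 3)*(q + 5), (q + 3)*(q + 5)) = q + 5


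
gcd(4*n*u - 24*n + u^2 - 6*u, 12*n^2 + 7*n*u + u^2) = 4*n + u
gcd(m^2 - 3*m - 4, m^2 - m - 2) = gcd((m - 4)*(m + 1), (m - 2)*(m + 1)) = m + 1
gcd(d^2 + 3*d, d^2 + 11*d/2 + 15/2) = d + 3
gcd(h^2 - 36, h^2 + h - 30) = h + 6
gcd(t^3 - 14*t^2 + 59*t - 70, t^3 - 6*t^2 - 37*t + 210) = t^2 - 12*t + 35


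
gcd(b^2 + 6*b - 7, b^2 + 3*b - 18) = 1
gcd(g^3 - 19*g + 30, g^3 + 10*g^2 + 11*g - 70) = g^2 + 3*g - 10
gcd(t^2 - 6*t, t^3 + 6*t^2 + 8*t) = t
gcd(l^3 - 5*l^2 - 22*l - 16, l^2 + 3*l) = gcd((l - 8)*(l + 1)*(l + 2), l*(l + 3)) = 1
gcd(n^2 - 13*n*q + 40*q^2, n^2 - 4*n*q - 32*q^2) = -n + 8*q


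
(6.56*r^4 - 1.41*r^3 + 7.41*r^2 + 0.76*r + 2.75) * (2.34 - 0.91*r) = -5.9696*r^5 + 16.6335*r^4 - 10.0425*r^3 + 16.6478*r^2 - 0.7241*r + 6.435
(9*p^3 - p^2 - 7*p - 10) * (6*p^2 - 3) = 54*p^5 - 6*p^4 - 69*p^3 - 57*p^2 + 21*p + 30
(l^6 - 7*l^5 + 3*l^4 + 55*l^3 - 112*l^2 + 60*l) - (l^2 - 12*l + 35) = l^6 - 7*l^5 + 3*l^4 + 55*l^3 - 113*l^2 + 72*l - 35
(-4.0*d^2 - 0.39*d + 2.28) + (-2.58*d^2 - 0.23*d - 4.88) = -6.58*d^2 - 0.62*d - 2.6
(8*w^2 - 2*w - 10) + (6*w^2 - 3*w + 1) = 14*w^2 - 5*w - 9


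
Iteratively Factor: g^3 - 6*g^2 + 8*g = (g - 2)*(g^2 - 4*g) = (g - 4)*(g - 2)*(g)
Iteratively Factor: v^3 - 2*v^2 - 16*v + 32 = (v - 2)*(v^2 - 16) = (v - 2)*(v + 4)*(v - 4)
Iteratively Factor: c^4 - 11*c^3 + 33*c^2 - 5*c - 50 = (c - 5)*(c^3 - 6*c^2 + 3*c + 10) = (c - 5)^2*(c^2 - c - 2) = (c - 5)^2*(c - 2)*(c + 1)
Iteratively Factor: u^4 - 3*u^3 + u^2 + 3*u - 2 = (u - 1)*(u^3 - 2*u^2 - u + 2) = (u - 2)*(u - 1)*(u^2 - 1) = (u - 2)*(u - 1)*(u + 1)*(u - 1)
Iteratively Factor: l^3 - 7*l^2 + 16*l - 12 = (l - 3)*(l^2 - 4*l + 4) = (l - 3)*(l - 2)*(l - 2)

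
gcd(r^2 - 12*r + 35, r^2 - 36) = 1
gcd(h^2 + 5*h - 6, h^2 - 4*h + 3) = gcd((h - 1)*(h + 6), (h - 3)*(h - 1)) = h - 1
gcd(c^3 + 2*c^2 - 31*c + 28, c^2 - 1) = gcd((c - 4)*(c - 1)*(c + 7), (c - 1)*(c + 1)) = c - 1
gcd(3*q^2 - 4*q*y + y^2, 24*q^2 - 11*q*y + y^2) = -3*q + y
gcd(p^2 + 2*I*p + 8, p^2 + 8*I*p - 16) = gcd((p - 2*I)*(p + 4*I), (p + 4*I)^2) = p + 4*I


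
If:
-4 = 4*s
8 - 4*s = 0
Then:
No Solution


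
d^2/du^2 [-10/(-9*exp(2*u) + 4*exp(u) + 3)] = 40*((1 - 9*exp(u))*(-9*exp(2*u) + 4*exp(u) + 3) - 2*(9*exp(u) - 2)^2*exp(u))*exp(u)/(-9*exp(2*u) + 4*exp(u) + 3)^3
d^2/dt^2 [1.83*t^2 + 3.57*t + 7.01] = 3.66000000000000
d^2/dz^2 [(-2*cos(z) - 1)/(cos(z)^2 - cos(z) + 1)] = (-18*sin(z)^4*cos(z) - 6*sin(z)^4 + 5*sin(z)^2 - 23*cos(z)/4 + 3*cos(3*z)/4 + cos(5*z) + 5)/(sin(z)^2 + cos(z) - 2)^3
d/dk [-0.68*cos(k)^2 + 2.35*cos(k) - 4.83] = (1.36*cos(k) - 2.35)*sin(k)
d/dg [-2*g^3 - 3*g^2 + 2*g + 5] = -6*g^2 - 6*g + 2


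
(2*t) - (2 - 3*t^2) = 3*t^2 + 2*t - 2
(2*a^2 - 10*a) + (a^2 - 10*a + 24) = 3*a^2 - 20*a + 24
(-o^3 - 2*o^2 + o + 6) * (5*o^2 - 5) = -5*o^5 - 10*o^4 + 10*o^3 + 40*o^2 - 5*o - 30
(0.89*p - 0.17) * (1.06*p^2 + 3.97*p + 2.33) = 0.9434*p^3 + 3.3531*p^2 + 1.3988*p - 0.3961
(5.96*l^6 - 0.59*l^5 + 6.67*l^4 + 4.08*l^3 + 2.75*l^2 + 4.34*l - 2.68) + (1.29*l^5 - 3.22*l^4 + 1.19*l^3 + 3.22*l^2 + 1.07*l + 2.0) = 5.96*l^6 + 0.7*l^5 + 3.45*l^4 + 5.27*l^3 + 5.97*l^2 + 5.41*l - 0.68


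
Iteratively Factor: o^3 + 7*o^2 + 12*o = (o + 3)*(o^2 + 4*o) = o*(o + 3)*(o + 4)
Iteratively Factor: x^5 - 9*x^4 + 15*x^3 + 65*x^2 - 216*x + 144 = (x + 3)*(x^4 - 12*x^3 + 51*x^2 - 88*x + 48) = (x - 4)*(x + 3)*(x^3 - 8*x^2 + 19*x - 12) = (x - 4)*(x - 3)*(x + 3)*(x^2 - 5*x + 4) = (x - 4)^2*(x - 3)*(x + 3)*(x - 1)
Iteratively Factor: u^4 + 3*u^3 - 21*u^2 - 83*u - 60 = (u - 5)*(u^3 + 8*u^2 + 19*u + 12) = (u - 5)*(u + 3)*(u^2 + 5*u + 4) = (u - 5)*(u + 3)*(u + 4)*(u + 1)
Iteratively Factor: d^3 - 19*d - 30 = (d - 5)*(d^2 + 5*d + 6) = (d - 5)*(d + 2)*(d + 3)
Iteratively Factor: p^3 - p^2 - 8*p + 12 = (p - 2)*(p^2 + p - 6) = (p - 2)^2*(p + 3)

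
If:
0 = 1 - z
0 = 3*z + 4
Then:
No Solution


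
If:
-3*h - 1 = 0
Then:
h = -1/3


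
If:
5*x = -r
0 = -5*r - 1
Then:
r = -1/5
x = 1/25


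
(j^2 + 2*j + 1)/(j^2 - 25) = (j^2 + 2*j + 1)/(j^2 - 25)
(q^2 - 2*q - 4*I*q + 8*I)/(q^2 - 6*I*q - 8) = (q - 2)/(q - 2*I)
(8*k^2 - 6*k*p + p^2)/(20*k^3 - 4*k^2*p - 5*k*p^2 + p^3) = (-4*k + p)/(-10*k^2 - 3*k*p + p^2)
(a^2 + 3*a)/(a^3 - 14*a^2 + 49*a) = (a + 3)/(a^2 - 14*a + 49)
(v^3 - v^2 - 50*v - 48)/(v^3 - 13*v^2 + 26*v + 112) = (v^2 + 7*v + 6)/(v^2 - 5*v - 14)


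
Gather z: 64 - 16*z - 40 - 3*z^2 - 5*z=-3*z^2 - 21*z + 24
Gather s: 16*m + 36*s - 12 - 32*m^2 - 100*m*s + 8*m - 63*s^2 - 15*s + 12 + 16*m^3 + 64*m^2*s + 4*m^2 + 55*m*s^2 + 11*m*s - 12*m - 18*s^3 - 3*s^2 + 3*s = 16*m^3 - 28*m^2 + 12*m - 18*s^3 + s^2*(55*m - 66) + s*(64*m^2 - 89*m + 24)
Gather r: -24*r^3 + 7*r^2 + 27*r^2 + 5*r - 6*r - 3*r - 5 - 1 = -24*r^3 + 34*r^2 - 4*r - 6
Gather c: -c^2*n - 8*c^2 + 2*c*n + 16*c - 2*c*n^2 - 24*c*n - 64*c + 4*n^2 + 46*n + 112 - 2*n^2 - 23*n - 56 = c^2*(-n - 8) + c*(-2*n^2 - 22*n - 48) + 2*n^2 + 23*n + 56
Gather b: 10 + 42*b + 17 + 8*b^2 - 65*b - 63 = 8*b^2 - 23*b - 36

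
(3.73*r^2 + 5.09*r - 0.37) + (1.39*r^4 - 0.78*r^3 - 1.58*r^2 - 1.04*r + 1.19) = 1.39*r^4 - 0.78*r^3 + 2.15*r^2 + 4.05*r + 0.82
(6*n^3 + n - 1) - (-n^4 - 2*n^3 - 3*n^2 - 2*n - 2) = n^4 + 8*n^3 + 3*n^2 + 3*n + 1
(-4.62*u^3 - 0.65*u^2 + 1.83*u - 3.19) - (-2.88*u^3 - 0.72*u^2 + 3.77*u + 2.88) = -1.74*u^3 + 0.07*u^2 - 1.94*u - 6.07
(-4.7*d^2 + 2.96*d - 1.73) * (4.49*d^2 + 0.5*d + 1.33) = -21.103*d^4 + 10.9404*d^3 - 12.5387*d^2 + 3.0718*d - 2.3009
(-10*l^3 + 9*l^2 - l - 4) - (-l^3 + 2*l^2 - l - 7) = -9*l^3 + 7*l^2 + 3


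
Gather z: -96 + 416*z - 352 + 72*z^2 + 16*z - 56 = 72*z^2 + 432*z - 504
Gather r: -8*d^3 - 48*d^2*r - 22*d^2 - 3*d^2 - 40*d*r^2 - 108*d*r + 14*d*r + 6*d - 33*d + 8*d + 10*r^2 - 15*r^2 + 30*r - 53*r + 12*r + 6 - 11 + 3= -8*d^3 - 25*d^2 - 19*d + r^2*(-40*d - 5) + r*(-48*d^2 - 94*d - 11) - 2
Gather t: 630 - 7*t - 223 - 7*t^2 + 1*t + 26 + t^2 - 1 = -6*t^2 - 6*t + 432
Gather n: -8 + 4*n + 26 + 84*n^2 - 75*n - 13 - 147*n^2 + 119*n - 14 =-63*n^2 + 48*n - 9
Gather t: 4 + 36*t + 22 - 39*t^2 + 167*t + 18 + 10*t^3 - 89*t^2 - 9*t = 10*t^3 - 128*t^2 + 194*t + 44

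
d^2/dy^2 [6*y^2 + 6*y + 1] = 12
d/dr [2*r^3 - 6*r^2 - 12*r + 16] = 6*r^2 - 12*r - 12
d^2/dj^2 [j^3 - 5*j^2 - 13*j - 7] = 6*j - 10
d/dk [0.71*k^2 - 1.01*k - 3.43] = 1.42*k - 1.01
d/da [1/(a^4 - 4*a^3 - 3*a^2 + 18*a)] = 2*(3 - 2*a^2)/(a^2*(a^5 - 5*a^4 - 5*a^3 + 45*a^2 - 108))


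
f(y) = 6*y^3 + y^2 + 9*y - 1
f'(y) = 18*y^2 + 2*y + 9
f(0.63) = 6.57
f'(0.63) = 17.40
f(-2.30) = -89.41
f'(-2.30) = 99.62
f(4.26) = 519.34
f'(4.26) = 344.18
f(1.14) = 19.45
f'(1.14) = 34.67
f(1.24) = 23.14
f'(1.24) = 39.16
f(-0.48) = -5.75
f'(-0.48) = 12.19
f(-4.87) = -714.12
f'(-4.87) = 426.16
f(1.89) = 60.09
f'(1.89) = 77.08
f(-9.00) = -4375.00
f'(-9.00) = 1449.00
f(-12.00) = -10333.00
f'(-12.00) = 2577.00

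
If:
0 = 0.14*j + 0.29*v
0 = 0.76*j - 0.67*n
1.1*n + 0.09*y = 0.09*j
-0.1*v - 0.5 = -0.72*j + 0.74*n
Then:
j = -7.03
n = -7.97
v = 3.39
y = 90.43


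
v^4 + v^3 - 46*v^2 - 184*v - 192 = (v - 8)*(v + 2)*(v + 3)*(v + 4)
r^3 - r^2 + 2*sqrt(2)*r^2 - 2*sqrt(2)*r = r*(r - 1)*(r + 2*sqrt(2))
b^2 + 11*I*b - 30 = (b + 5*I)*(b + 6*I)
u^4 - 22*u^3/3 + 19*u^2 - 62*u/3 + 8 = (u - 3)*(u - 2)*(u - 4/3)*(u - 1)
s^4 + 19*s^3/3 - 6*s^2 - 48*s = s*(s - 8/3)*(s + 3)*(s + 6)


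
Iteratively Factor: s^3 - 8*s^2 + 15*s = (s)*(s^2 - 8*s + 15) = s*(s - 5)*(s - 3)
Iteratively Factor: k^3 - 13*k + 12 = (k - 3)*(k^2 + 3*k - 4) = (k - 3)*(k - 1)*(k + 4)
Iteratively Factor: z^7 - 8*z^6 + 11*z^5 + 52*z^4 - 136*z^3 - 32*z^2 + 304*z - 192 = (z - 4)*(z^6 - 4*z^5 - 5*z^4 + 32*z^3 - 8*z^2 - 64*z + 48) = (z - 4)*(z - 2)*(z^5 - 2*z^4 - 9*z^3 + 14*z^2 + 20*z - 24) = (z - 4)*(z - 2)*(z + 2)*(z^4 - 4*z^3 - z^2 + 16*z - 12) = (z - 4)*(z - 2)^2*(z + 2)*(z^3 - 2*z^2 - 5*z + 6) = (z - 4)*(z - 2)^2*(z - 1)*(z + 2)*(z^2 - z - 6) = (z - 4)*(z - 2)^2*(z - 1)*(z + 2)^2*(z - 3)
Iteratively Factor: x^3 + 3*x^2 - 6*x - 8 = (x + 1)*(x^2 + 2*x - 8) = (x - 2)*(x + 1)*(x + 4)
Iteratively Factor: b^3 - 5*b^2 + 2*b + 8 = (b + 1)*(b^2 - 6*b + 8) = (b - 4)*(b + 1)*(b - 2)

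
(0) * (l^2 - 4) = 0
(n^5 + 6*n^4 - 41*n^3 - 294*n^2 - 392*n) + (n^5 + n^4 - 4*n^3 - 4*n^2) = 2*n^5 + 7*n^4 - 45*n^3 - 298*n^2 - 392*n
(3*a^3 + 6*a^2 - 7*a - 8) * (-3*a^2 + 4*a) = -9*a^5 - 6*a^4 + 45*a^3 - 4*a^2 - 32*a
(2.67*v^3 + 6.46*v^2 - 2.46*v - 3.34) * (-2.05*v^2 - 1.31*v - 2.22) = -5.4735*v^5 - 16.7407*v^4 - 9.347*v^3 - 4.2716*v^2 + 9.8366*v + 7.4148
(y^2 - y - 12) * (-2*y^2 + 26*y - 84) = -2*y^4 + 28*y^3 - 86*y^2 - 228*y + 1008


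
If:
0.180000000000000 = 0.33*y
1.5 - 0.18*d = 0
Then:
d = 8.33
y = 0.55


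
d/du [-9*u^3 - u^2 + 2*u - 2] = -27*u^2 - 2*u + 2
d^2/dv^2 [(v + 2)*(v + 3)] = 2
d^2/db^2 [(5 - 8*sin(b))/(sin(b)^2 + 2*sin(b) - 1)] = 2*(4*sin(b)^5 - 18*sin(b)^4 + sin(b)^3 + 3*sin(b)^2 + 5*sin(b) + 9)/(2*sin(b) - cos(b)^2)^3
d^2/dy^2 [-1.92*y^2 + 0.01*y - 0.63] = -3.84000000000000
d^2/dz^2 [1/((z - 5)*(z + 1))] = 2*((z - 5)^2 + (z - 5)*(z + 1) + (z + 1)^2)/((z - 5)^3*(z + 1)^3)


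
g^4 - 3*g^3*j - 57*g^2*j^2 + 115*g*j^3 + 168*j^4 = (g - 8*j)*(g - 3*j)*(g + j)*(g + 7*j)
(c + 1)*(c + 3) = c^2 + 4*c + 3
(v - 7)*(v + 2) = v^2 - 5*v - 14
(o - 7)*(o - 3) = o^2 - 10*o + 21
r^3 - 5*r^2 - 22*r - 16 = (r - 8)*(r + 1)*(r + 2)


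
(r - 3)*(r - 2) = r^2 - 5*r + 6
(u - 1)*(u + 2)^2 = u^3 + 3*u^2 - 4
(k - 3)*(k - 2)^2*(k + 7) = k^4 - 33*k^2 + 100*k - 84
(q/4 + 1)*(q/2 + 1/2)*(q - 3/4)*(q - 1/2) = q^4/8 + 15*q^3/32 - 15*q^2/64 - 25*q/64 + 3/16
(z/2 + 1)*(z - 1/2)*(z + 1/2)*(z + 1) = z^4/2 + 3*z^3/2 + 7*z^2/8 - 3*z/8 - 1/4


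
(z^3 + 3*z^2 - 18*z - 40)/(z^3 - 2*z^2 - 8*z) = (z + 5)/z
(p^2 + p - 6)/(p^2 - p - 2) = (p + 3)/(p + 1)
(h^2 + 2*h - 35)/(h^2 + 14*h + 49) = (h - 5)/(h + 7)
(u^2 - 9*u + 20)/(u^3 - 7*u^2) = (u^2 - 9*u + 20)/(u^2*(u - 7))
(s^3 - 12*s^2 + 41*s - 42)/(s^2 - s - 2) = (s^2 - 10*s + 21)/(s + 1)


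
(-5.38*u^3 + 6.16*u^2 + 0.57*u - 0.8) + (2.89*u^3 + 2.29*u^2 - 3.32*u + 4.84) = -2.49*u^3 + 8.45*u^2 - 2.75*u + 4.04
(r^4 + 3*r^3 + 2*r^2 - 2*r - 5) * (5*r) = 5*r^5 + 15*r^4 + 10*r^3 - 10*r^2 - 25*r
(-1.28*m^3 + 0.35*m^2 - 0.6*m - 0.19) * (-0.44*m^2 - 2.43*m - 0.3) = 0.5632*m^5 + 2.9564*m^4 - 0.2025*m^3 + 1.4366*m^2 + 0.6417*m + 0.057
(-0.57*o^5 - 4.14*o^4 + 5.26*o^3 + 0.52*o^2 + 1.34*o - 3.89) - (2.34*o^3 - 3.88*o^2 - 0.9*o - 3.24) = -0.57*o^5 - 4.14*o^4 + 2.92*o^3 + 4.4*o^2 + 2.24*o - 0.65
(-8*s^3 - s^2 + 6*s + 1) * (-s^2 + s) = 8*s^5 - 7*s^4 - 7*s^3 + 5*s^2 + s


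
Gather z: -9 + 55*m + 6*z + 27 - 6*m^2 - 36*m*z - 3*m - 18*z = -6*m^2 + 52*m + z*(-36*m - 12) + 18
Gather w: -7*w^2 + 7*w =-7*w^2 + 7*w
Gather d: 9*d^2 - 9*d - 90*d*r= 9*d^2 + d*(-90*r - 9)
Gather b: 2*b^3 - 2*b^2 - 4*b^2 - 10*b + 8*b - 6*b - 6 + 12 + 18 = 2*b^3 - 6*b^2 - 8*b + 24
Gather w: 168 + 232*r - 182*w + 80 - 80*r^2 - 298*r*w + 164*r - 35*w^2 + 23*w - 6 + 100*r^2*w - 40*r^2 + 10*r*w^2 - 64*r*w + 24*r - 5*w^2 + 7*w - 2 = -120*r^2 + 420*r + w^2*(10*r - 40) + w*(100*r^2 - 362*r - 152) + 240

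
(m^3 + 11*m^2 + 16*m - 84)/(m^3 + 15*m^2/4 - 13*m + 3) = 4*(m + 7)/(4*m - 1)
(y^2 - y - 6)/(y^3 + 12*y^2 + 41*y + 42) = (y - 3)/(y^2 + 10*y + 21)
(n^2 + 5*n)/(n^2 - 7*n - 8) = n*(n + 5)/(n^2 - 7*n - 8)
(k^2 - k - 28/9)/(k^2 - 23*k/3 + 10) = (9*k^2 - 9*k - 28)/(3*(3*k^2 - 23*k + 30))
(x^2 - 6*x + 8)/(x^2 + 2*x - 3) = (x^2 - 6*x + 8)/(x^2 + 2*x - 3)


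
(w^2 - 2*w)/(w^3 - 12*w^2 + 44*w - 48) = w/(w^2 - 10*w + 24)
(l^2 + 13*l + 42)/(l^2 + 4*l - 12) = (l + 7)/(l - 2)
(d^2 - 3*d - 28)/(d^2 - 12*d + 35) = (d + 4)/(d - 5)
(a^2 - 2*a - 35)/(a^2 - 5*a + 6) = (a^2 - 2*a - 35)/(a^2 - 5*a + 6)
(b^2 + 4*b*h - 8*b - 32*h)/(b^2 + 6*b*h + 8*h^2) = (b - 8)/(b + 2*h)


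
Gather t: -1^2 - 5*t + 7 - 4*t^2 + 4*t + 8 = -4*t^2 - t + 14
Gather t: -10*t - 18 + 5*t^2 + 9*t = 5*t^2 - t - 18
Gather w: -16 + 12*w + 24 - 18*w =8 - 6*w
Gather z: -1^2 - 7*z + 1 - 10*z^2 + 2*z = -10*z^2 - 5*z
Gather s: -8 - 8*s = -8*s - 8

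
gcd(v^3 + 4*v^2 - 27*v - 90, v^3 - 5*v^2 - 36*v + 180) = v^2 + v - 30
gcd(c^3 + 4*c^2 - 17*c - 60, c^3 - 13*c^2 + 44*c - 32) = c - 4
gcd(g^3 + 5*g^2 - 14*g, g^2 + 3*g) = g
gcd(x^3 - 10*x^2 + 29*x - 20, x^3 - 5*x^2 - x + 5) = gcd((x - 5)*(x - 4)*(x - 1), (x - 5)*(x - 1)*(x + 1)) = x^2 - 6*x + 5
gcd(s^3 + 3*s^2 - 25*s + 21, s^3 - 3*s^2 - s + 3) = s^2 - 4*s + 3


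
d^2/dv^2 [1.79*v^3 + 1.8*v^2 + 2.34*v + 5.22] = 10.74*v + 3.6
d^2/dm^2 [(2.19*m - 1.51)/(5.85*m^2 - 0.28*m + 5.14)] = ((18.8934 - 76.869*m)*(5.85*m^2 - 0.28*m + 5.14) + (2.19*m - 1.51)*(11.7*m - 0.28)*(23.4*m - 0.56))/(5.85*m^2 - 0.28*m + 5.14)^3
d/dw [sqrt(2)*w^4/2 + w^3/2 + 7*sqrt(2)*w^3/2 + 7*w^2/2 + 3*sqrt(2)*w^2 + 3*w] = 2*sqrt(2)*w^3 + 3*w^2/2 + 21*sqrt(2)*w^2/2 + 7*w + 6*sqrt(2)*w + 3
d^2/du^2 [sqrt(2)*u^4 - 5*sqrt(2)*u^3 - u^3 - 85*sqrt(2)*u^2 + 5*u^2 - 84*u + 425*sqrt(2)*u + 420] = 12*sqrt(2)*u^2 - 30*sqrt(2)*u - 6*u - 170*sqrt(2) + 10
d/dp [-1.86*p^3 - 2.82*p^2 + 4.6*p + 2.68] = -5.58*p^2 - 5.64*p + 4.6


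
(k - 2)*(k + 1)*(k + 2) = k^3 + k^2 - 4*k - 4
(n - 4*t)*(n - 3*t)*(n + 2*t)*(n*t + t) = n^4*t - 5*n^3*t^2 + n^3*t - 2*n^2*t^3 - 5*n^2*t^2 + 24*n*t^4 - 2*n*t^3 + 24*t^4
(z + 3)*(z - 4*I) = z^2 + 3*z - 4*I*z - 12*I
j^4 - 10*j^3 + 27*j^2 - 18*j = j*(j - 6)*(j - 3)*(j - 1)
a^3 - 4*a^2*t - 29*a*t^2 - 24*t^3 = (a - 8*t)*(a + t)*(a + 3*t)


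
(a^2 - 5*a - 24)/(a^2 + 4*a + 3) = (a - 8)/(a + 1)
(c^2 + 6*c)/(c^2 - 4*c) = (c + 6)/(c - 4)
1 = 1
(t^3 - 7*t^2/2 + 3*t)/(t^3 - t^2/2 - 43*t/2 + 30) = t*(t - 2)/(t^2 + t - 20)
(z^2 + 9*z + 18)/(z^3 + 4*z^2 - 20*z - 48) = (z + 3)/(z^2 - 2*z - 8)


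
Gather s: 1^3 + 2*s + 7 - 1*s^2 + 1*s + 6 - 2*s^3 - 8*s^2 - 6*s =-2*s^3 - 9*s^2 - 3*s + 14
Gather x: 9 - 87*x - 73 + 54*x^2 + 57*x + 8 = 54*x^2 - 30*x - 56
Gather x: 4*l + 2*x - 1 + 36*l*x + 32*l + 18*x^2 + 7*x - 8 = 36*l + 18*x^2 + x*(36*l + 9) - 9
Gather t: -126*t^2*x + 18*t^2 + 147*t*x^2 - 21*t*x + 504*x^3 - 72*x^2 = t^2*(18 - 126*x) + t*(147*x^2 - 21*x) + 504*x^3 - 72*x^2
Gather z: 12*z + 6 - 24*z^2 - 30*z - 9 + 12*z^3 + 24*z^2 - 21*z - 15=12*z^3 - 39*z - 18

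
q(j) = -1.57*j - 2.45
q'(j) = -1.57000000000000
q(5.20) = -10.61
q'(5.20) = -1.57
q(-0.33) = -1.93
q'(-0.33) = -1.57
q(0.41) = -3.09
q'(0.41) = -1.57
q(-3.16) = 2.51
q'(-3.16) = -1.57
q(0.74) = -3.61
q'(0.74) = -1.57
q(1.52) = -4.84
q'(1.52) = -1.57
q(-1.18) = -0.60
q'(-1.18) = -1.57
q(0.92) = -3.89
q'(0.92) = -1.57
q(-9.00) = 11.68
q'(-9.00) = -1.57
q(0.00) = -2.45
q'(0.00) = -1.57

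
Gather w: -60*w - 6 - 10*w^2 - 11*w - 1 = -10*w^2 - 71*w - 7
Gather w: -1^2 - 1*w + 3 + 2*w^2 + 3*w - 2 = 2*w^2 + 2*w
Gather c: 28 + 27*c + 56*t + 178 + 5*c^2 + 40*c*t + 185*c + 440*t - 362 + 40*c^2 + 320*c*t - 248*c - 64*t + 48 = 45*c^2 + c*(360*t - 36) + 432*t - 108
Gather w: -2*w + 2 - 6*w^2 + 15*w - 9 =-6*w^2 + 13*w - 7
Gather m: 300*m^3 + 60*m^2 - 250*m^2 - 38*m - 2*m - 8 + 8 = 300*m^3 - 190*m^2 - 40*m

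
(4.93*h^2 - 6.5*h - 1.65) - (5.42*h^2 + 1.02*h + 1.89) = -0.49*h^2 - 7.52*h - 3.54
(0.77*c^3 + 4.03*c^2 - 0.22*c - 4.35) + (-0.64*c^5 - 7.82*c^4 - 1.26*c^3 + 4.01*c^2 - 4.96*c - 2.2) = -0.64*c^5 - 7.82*c^4 - 0.49*c^3 + 8.04*c^2 - 5.18*c - 6.55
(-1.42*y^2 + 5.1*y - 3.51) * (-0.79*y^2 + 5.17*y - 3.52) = 1.1218*y^4 - 11.3704*y^3 + 34.1383*y^2 - 36.0987*y + 12.3552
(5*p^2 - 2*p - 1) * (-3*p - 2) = -15*p^3 - 4*p^2 + 7*p + 2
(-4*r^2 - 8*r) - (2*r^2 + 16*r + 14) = -6*r^2 - 24*r - 14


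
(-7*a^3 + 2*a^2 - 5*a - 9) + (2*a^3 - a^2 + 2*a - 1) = -5*a^3 + a^2 - 3*a - 10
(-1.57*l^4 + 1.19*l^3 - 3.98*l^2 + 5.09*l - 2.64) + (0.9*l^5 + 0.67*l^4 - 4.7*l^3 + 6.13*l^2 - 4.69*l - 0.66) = 0.9*l^5 - 0.9*l^4 - 3.51*l^3 + 2.15*l^2 + 0.399999999999999*l - 3.3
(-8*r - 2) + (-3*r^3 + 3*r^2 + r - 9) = -3*r^3 + 3*r^2 - 7*r - 11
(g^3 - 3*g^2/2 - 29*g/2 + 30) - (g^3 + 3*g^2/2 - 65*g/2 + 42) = -3*g^2 + 18*g - 12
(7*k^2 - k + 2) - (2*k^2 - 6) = 5*k^2 - k + 8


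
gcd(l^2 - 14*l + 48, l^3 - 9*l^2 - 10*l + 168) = l - 6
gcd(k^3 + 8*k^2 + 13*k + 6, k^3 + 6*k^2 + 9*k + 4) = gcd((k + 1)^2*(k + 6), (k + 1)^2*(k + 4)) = k^2 + 2*k + 1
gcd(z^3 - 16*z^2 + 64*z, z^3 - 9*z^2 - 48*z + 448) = z^2 - 16*z + 64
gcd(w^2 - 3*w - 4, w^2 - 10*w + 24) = w - 4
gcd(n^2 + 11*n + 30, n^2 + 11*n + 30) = n^2 + 11*n + 30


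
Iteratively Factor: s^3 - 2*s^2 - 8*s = (s + 2)*(s^2 - 4*s) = s*(s + 2)*(s - 4)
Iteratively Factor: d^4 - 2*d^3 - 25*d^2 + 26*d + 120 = (d - 5)*(d^3 + 3*d^2 - 10*d - 24) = (d - 5)*(d + 4)*(d^2 - d - 6) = (d - 5)*(d + 2)*(d + 4)*(d - 3)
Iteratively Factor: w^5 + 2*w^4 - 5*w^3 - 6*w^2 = (w - 2)*(w^4 + 4*w^3 + 3*w^2) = (w - 2)*(w + 3)*(w^3 + w^2) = w*(w - 2)*(w + 3)*(w^2 + w) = w^2*(w - 2)*(w + 3)*(w + 1)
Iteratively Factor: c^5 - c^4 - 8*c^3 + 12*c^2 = (c - 2)*(c^4 + c^3 - 6*c^2) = c*(c - 2)*(c^3 + c^2 - 6*c) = c^2*(c - 2)*(c^2 + c - 6) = c^2*(c - 2)*(c + 3)*(c - 2)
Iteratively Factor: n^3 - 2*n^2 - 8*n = (n)*(n^2 - 2*n - 8) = n*(n - 4)*(n + 2)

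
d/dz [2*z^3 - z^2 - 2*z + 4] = 6*z^2 - 2*z - 2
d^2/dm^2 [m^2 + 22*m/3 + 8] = 2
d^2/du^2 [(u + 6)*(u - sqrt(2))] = 2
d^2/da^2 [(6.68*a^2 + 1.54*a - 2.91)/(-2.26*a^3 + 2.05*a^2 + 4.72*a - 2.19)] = (-68.2375359999999*a^6 - 47.194224*a^5 - 206.375064*a^4 + 330.628092*a^3 - 201.34791*a^2 + 41.043456*a + 59.875938)/(11.543176*a^9 - 31.41174*a^8 - 43.830666*a^7 + 156.148367*a^6 + 30.662532*a^5 - 249.568743*a^4 + 54.50615*a^3 + 116.873073*a^2 - 67.912776*a + 10.503459)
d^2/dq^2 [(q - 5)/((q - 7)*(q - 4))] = 2*(q^3 - 15*q^2 + 81*q - 157)/(q^6 - 33*q^5 + 447*q^4 - 3179*q^3 + 12516*q^2 - 25872*q + 21952)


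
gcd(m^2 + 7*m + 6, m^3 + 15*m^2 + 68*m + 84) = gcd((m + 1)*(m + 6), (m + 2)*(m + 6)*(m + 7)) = m + 6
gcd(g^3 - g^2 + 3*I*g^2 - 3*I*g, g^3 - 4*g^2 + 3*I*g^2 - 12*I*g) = g^2 + 3*I*g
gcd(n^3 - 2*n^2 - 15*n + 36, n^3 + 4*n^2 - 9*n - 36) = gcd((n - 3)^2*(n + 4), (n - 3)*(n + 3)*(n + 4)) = n^2 + n - 12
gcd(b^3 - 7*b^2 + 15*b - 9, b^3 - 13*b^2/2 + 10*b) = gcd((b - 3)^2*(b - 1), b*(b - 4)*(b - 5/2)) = 1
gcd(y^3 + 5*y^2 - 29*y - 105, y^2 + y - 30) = y - 5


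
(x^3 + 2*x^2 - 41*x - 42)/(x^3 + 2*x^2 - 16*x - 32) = (x^3 + 2*x^2 - 41*x - 42)/(x^3 + 2*x^2 - 16*x - 32)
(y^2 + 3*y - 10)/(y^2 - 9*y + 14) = (y + 5)/(y - 7)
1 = 1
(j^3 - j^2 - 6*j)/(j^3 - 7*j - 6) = j/(j + 1)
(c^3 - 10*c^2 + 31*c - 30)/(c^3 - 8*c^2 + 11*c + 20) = (c^2 - 5*c + 6)/(c^2 - 3*c - 4)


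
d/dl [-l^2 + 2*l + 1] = 2 - 2*l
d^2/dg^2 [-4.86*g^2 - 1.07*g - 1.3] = -9.72000000000000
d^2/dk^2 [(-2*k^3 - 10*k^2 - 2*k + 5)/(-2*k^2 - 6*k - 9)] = 4*(-38*k^3 - 138*k^2 + 99*k + 306)/(8*k^6 + 72*k^5 + 324*k^4 + 864*k^3 + 1458*k^2 + 1458*k + 729)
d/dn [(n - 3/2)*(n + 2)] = 2*n + 1/2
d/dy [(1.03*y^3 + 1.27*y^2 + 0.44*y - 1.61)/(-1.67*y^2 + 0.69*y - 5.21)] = (-1.7201*y^4 + 1.4214*y^3 - 14.4878*y^2 - 18.6108*y - 1.1815)/(2.7889*y^4 - 2.3046*y^3 + 17.8775*y^2 - 7.1898*y + 27.1441)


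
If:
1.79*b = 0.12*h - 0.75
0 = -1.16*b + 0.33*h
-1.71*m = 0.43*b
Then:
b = -0.55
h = -1.93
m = 0.14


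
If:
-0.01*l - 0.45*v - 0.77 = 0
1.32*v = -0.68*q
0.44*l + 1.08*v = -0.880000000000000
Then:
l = 2.33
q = 3.42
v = -1.76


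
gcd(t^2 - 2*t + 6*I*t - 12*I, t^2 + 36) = t + 6*I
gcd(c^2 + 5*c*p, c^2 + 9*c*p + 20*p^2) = c + 5*p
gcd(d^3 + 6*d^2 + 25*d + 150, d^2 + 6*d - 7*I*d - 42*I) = d + 6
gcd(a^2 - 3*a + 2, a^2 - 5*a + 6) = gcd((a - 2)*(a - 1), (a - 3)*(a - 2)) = a - 2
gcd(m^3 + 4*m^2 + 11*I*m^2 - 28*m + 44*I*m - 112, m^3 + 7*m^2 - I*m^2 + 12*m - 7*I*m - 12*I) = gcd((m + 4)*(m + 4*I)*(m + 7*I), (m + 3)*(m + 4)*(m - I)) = m + 4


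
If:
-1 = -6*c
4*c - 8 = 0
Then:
No Solution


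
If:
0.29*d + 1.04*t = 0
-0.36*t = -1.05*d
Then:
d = 0.00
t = 0.00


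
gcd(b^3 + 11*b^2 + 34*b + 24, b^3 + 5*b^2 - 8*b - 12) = b^2 + 7*b + 6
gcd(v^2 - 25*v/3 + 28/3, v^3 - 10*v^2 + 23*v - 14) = v - 7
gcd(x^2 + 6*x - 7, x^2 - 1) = x - 1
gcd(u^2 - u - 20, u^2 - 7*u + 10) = u - 5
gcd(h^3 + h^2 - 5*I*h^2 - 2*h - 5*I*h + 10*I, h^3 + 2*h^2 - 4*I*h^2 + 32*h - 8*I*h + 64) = h + 2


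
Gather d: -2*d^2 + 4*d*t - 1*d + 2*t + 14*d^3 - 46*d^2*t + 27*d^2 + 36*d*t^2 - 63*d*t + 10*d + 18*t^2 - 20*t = 14*d^3 + d^2*(25 - 46*t) + d*(36*t^2 - 59*t + 9) + 18*t^2 - 18*t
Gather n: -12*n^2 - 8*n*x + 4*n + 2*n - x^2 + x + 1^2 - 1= -12*n^2 + n*(6 - 8*x) - x^2 + x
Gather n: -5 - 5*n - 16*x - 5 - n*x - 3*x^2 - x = n*(-x - 5) - 3*x^2 - 17*x - 10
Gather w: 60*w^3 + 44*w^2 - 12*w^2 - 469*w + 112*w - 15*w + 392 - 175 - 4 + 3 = 60*w^3 + 32*w^2 - 372*w + 216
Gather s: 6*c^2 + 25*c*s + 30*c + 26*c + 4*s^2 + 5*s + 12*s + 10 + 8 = 6*c^2 + 56*c + 4*s^2 + s*(25*c + 17) + 18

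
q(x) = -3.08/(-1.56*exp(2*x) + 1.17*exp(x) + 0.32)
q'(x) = -3.08*(3.12*exp(2*x) - 1.17*exp(x))/(-1.56*exp(2*x) + 1.17*exp(x) + 0.32)^2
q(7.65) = 0.00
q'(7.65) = -0.00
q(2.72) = 0.01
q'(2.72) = -0.02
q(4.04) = 0.00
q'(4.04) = -0.00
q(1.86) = 0.05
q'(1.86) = -0.12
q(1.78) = 0.06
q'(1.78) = -0.14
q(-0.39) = -7.76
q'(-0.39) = -12.47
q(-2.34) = -7.36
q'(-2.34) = 1.47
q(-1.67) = -6.35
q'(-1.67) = 1.44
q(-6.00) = -9.54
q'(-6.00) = 0.09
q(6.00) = 0.00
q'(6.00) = 0.00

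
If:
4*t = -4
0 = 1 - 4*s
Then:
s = 1/4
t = -1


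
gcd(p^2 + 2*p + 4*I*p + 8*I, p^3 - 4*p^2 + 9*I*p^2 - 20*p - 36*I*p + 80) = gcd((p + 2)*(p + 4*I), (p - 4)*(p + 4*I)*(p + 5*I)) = p + 4*I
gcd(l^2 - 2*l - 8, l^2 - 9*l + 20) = l - 4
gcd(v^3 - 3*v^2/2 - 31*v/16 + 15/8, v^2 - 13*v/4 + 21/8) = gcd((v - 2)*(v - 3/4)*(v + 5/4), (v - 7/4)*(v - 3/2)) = 1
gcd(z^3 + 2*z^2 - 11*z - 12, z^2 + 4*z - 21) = z - 3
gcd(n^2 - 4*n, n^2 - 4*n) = n^2 - 4*n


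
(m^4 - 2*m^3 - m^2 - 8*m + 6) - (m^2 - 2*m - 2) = m^4 - 2*m^3 - 2*m^2 - 6*m + 8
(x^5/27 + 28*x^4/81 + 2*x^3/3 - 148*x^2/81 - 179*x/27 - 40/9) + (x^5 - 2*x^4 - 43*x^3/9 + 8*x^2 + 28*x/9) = 28*x^5/27 - 134*x^4/81 - 37*x^3/9 + 500*x^2/81 - 95*x/27 - 40/9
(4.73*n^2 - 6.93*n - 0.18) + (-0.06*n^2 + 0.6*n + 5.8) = 4.67*n^2 - 6.33*n + 5.62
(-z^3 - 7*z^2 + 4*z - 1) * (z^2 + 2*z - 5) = -z^5 - 9*z^4 - 5*z^3 + 42*z^2 - 22*z + 5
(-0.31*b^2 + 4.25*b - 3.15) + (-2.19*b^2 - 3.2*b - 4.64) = -2.5*b^2 + 1.05*b - 7.79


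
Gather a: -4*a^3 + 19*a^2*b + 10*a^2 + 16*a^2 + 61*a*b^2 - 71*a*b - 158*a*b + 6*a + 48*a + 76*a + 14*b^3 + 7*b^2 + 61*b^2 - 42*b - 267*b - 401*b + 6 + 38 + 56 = -4*a^3 + a^2*(19*b + 26) + a*(61*b^2 - 229*b + 130) + 14*b^3 + 68*b^2 - 710*b + 100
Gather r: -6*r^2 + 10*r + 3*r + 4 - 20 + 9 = -6*r^2 + 13*r - 7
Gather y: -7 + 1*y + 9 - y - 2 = 0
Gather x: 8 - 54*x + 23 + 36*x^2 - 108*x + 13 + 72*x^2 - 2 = 108*x^2 - 162*x + 42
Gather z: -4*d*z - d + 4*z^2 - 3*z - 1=-d + 4*z^2 + z*(-4*d - 3) - 1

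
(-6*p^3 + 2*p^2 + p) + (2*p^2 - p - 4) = -6*p^3 + 4*p^2 - 4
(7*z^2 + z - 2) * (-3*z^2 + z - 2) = -21*z^4 + 4*z^3 - 7*z^2 - 4*z + 4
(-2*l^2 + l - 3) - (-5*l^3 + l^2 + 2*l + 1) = 5*l^3 - 3*l^2 - l - 4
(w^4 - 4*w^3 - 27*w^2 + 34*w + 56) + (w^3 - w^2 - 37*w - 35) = w^4 - 3*w^3 - 28*w^2 - 3*w + 21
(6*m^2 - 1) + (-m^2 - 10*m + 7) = 5*m^2 - 10*m + 6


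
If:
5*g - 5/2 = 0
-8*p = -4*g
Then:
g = 1/2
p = 1/4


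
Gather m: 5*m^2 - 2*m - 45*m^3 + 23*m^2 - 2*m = -45*m^3 + 28*m^2 - 4*m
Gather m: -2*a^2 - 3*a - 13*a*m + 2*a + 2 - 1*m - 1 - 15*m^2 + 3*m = -2*a^2 - a - 15*m^2 + m*(2 - 13*a) + 1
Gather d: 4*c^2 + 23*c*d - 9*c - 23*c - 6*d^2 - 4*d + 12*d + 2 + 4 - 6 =4*c^2 - 32*c - 6*d^2 + d*(23*c + 8)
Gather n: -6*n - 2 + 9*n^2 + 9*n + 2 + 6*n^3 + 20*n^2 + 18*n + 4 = 6*n^3 + 29*n^2 + 21*n + 4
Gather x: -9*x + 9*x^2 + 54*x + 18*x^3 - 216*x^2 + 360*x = 18*x^3 - 207*x^2 + 405*x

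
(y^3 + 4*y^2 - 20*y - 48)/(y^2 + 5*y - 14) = (y^3 + 4*y^2 - 20*y - 48)/(y^2 + 5*y - 14)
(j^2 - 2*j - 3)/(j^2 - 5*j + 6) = (j + 1)/(j - 2)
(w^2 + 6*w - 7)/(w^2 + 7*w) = (w - 1)/w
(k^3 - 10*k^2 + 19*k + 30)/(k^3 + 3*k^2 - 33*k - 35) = (k - 6)/(k + 7)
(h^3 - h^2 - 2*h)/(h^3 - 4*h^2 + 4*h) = (h + 1)/(h - 2)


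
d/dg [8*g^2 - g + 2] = 16*g - 1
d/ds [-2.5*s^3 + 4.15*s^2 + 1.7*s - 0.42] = -7.5*s^2 + 8.3*s + 1.7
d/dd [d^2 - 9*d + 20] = 2*d - 9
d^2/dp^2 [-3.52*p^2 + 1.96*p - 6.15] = -7.04000000000000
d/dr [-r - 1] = -1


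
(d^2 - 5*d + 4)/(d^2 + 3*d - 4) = (d - 4)/(d + 4)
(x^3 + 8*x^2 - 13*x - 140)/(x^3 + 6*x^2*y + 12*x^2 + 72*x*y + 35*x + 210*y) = (x - 4)/(x + 6*y)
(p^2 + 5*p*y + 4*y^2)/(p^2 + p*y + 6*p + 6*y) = (p + 4*y)/(p + 6)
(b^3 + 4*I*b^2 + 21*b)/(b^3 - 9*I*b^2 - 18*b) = (b + 7*I)/(b - 6*I)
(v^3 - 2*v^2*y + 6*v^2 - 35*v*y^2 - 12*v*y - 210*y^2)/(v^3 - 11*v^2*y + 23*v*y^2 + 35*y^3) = (-v^2 - 5*v*y - 6*v - 30*y)/(-v^2 + 4*v*y + 5*y^2)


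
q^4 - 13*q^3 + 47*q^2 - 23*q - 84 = (q - 7)*(q - 4)*(q - 3)*(q + 1)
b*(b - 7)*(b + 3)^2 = b^4 - b^3 - 33*b^2 - 63*b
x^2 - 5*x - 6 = (x - 6)*(x + 1)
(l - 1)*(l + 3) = l^2 + 2*l - 3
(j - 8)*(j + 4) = j^2 - 4*j - 32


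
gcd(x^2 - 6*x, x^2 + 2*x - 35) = 1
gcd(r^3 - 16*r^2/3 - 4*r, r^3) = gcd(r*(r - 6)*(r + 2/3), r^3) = r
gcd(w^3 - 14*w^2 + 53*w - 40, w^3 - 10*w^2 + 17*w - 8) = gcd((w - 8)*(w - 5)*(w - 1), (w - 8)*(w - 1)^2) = w^2 - 9*w + 8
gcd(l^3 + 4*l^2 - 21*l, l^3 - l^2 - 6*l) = l^2 - 3*l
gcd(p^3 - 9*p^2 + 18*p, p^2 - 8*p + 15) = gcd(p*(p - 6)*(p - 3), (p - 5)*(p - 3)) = p - 3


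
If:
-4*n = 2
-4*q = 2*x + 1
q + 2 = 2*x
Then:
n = -1/2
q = -3/5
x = 7/10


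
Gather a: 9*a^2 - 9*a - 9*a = 9*a^2 - 18*a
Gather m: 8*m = 8*m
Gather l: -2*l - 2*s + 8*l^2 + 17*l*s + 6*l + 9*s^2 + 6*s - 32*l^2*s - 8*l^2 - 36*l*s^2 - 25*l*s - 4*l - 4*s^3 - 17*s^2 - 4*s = -32*l^2*s + l*(-36*s^2 - 8*s) - 4*s^3 - 8*s^2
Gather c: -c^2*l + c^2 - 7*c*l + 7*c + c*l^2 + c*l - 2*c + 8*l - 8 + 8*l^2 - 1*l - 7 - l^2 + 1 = c^2*(1 - l) + c*(l^2 - 6*l + 5) + 7*l^2 + 7*l - 14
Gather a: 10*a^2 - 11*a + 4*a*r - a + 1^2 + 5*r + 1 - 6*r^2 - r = 10*a^2 + a*(4*r - 12) - 6*r^2 + 4*r + 2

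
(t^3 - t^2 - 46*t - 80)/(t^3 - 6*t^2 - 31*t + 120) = (t + 2)/(t - 3)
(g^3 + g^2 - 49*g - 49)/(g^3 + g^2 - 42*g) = (g^2 - 6*g - 7)/(g*(g - 6))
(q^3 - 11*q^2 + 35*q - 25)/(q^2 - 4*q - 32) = (-q^3 + 11*q^2 - 35*q + 25)/(-q^2 + 4*q + 32)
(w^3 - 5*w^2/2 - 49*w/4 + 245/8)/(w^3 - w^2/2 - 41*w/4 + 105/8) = (2*w - 7)/(2*w - 3)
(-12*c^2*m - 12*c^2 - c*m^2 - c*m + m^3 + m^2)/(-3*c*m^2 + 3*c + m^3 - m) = (12*c^2 + c*m - m^2)/(3*c*m - 3*c - m^2 + m)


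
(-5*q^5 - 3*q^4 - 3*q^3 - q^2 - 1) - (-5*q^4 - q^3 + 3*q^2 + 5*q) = -5*q^5 + 2*q^4 - 2*q^3 - 4*q^2 - 5*q - 1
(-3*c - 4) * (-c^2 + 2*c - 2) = 3*c^3 - 2*c^2 - 2*c + 8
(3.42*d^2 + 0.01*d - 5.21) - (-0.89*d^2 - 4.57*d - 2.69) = 4.31*d^2 + 4.58*d - 2.52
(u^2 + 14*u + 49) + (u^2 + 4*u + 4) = 2*u^2 + 18*u + 53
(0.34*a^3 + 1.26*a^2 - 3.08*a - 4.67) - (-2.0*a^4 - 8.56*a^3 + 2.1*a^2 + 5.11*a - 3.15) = 2.0*a^4 + 8.9*a^3 - 0.84*a^2 - 8.19*a - 1.52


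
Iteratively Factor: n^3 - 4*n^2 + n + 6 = (n - 2)*(n^2 - 2*n - 3) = (n - 2)*(n + 1)*(n - 3)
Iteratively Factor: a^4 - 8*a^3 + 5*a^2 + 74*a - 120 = (a + 3)*(a^3 - 11*a^2 + 38*a - 40) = (a - 2)*(a + 3)*(a^2 - 9*a + 20) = (a - 5)*(a - 2)*(a + 3)*(a - 4)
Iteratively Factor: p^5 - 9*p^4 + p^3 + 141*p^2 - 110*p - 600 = (p - 5)*(p^4 - 4*p^3 - 19*p^2 + 46*p + 120) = (p - 5)*(p + 3)*(p^3 - 7*p^2 + 2*p + 40) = (p - 5)*(p - 4)*(p + 3)*(p^2 - 3*p - 10) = (p - 5)^2*(p - 4)*(p + 3)*(p + 2)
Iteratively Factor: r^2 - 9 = (r - 3)*(r + 3)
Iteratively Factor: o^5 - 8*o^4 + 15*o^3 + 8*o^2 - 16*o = (o)*(o^4 - 8*o^3 + 15*o^2 + 8*o - 16) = o*(o - 4)*(o^3 - 4*o^2 - o + 4) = o*(o - 4)^2*(o^2 - 1) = o*(o - 4)^2*(o + 1)*(o - 1)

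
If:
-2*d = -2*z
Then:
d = z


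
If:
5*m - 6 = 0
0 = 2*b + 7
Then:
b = -7/2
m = 6/5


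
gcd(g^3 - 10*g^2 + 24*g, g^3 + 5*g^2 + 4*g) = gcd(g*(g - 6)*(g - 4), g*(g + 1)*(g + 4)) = g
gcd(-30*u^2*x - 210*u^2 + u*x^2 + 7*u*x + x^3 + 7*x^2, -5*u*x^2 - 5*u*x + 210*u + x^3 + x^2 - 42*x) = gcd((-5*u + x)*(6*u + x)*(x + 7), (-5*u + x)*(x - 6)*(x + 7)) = -5*u*x - 35*u + x^2 + 7*x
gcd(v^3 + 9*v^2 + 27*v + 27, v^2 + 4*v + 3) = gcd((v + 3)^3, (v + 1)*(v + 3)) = v + 3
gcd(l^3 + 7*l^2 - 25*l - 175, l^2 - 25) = l^2 - 25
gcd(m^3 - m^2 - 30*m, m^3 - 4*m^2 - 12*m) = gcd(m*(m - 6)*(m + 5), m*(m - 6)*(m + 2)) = m^2 - 6*m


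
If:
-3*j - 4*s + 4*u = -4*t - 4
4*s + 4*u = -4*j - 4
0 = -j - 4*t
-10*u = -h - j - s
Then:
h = -10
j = -4*t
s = 4*t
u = -1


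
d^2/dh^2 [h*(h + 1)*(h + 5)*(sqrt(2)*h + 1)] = 12*sqrt(2)*h^2 + 6*h + 36*sqrt(2)*h + 12 + 10*sqrt(2)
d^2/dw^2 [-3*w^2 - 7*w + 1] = -6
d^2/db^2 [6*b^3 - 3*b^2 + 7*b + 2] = 36*b - 6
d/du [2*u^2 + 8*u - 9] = 4*u + 8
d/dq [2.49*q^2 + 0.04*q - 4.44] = 4.98*q + 0.04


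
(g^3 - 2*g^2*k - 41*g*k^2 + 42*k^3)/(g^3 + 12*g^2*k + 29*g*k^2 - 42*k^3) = (g - 7*k)/(g + 7*k)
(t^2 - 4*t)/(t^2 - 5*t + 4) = t/(t - 1)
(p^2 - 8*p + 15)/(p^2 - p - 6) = (p - 5)/(p + 2)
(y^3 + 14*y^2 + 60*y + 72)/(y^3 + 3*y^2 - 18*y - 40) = (y^2 + 12*y + 36)/(y^2 + y - 20)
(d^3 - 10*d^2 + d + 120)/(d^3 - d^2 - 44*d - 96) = (d - 5)/(d + 4)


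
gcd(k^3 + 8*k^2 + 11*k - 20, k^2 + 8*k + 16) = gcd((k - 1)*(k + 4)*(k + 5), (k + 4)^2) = k + 4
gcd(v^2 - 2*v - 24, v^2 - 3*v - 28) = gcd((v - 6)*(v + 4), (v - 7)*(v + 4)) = v + 4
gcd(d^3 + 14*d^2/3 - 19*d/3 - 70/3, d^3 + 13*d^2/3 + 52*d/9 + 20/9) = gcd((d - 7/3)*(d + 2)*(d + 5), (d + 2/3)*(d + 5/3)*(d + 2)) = d + 2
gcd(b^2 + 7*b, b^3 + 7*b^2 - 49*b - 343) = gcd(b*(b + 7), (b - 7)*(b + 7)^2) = b + 7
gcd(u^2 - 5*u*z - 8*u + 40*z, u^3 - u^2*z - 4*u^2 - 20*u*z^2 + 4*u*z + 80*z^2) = -u + 5*z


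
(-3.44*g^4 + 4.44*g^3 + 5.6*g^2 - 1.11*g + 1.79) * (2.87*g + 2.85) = -9.8728*g^5 + 2.9388*g^4 + 28.726*g^3 + 12.7743*g^2 + 1.9738*g + 5.1015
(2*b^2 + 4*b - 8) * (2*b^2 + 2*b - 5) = 4*b^4 + 12*b^3 - 18*b^2 - 36*b + 40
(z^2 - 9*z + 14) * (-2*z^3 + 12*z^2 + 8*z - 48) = -2*z^5 + 30*z^4 - 128*z^3 + 48*z^2 + 544*z - 672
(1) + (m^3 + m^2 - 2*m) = m^3 + m^2 - 2*m + 1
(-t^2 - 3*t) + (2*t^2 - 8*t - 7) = t^2 - 11*t - 7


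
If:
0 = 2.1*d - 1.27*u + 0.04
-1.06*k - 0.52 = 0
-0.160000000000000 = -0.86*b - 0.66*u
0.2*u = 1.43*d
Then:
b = 0.15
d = 0.01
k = -0.49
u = 0.04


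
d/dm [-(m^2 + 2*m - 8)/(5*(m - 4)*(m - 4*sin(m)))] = (-2*(m - 4)*(m + 1)*(m - 4*sin(m)) - (m - 4)*(4*cos(m) - 1)*(m^2 + 2*m - 8) + (m - 4*sin(m))*(m^2 + 2*m - 8))/(5*(m - 4)^2*(m - 4*sin(m))^2)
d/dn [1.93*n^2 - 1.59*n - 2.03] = 3.86*n - 1.59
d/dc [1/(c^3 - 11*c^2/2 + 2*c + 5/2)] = 4*(-3*c^2 + 11*c - 2)/(2*c^3 - 11*c^2 + 4*c + 5)^2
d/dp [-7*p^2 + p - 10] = 1 - 14*p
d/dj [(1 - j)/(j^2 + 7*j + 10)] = (-j^2 - 7*j + (j - 1)*(2*j + 7) - 10)/(j^2 + 7*j + 10)^2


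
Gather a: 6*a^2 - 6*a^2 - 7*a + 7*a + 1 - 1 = 0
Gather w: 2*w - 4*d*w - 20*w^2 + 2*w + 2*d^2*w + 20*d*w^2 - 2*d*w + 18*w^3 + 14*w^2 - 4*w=18*w^3 + w^2*(20*d - 6) + w*(2*d^2 - 6*d)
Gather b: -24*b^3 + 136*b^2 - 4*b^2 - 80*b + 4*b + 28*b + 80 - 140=-24*b^3 + 132*b^2 - 48*b - 60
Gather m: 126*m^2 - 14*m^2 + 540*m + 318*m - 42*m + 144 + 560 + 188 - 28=112*m^2 + 816*m + 864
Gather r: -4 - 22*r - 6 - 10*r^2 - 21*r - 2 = -10*r^2 - 43*r - 12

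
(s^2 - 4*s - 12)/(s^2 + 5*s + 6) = (s - 6)/(s + 3)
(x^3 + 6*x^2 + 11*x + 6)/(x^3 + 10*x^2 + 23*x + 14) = (x + 3)/(x + 7)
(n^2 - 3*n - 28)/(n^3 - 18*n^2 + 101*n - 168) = (n + 4)/(n^2 - 11*n + 24)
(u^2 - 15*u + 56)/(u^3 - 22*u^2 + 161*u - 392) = 1/(u - 7)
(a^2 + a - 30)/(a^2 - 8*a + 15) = (a + 6)/(a - 3)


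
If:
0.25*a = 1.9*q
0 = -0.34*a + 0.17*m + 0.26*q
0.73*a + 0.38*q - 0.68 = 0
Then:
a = 0.87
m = 1.57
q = 0.11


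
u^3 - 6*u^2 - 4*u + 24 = (u - 6)*(u - 2)*(u + 2)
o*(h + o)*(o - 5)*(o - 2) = h*o^3 - 7*h*o^2 + 10*h*o + o^4 - 7*o^3 + 10*o^2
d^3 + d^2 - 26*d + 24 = (d - 4)*(d - 1)*(d + 6)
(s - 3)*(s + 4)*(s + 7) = s^3 + 8*s^2 - 5*s - 84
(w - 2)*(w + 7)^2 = w^3 + 12*w^2 + 21*w - 98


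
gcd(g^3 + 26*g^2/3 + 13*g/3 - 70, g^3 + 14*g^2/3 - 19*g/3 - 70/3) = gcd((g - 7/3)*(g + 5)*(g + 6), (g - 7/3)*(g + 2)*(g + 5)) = g^2 + 8*g/3 - 35/3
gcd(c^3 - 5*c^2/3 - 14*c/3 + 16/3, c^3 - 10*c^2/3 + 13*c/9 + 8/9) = c^2 - 11*c/3 + 8/3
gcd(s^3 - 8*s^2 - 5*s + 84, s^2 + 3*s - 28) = s - 4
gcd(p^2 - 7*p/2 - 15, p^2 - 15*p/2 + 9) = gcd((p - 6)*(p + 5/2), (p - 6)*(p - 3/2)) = p - 6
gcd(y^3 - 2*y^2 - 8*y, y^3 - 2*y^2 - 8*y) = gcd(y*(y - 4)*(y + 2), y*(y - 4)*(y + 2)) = y^3 - 2*y^2 - 8*y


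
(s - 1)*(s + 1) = s^2 - 1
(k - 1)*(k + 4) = k^2 + 3*k - 4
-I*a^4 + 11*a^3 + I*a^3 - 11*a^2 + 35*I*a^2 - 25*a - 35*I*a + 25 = (a + I)*(a + 5*I)^2*(-I*a + I)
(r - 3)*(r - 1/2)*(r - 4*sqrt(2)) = r^3 - 4*sqrt(2)*r^2 - 7*r^2/2 + 3*r/2 + 14*sqrt(2)*r - 6*sqrt(2)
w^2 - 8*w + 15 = (w - 5)*(w - 3)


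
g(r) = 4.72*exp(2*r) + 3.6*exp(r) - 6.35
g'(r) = 9.44*exp(2*r) + 3.6*exp(r)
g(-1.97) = -5.76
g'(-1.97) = 0.69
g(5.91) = 642977.75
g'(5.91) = 1284640.86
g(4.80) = 70120.86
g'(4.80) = 139816.98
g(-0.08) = 1.00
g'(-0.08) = 11.37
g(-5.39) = -6.33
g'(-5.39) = 0.02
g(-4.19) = -6.29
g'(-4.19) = 0.06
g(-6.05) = -6.34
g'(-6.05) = 0.01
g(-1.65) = -5.48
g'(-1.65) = 1.04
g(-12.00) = -6.35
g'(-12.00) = 0.00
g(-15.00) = -6.35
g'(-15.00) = 0.00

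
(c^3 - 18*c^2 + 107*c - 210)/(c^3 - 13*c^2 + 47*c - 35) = (c - 6)/(c - 1)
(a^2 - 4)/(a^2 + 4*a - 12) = (a + 2)/(a + 6)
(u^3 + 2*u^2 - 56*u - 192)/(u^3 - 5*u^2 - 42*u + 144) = (u + 4)/(u - 3)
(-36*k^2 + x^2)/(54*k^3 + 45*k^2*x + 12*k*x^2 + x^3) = (-6*k + x)/(9*k^2 + 6*k*x + x^2)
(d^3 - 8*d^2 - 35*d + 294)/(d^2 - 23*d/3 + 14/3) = 3*(d^2 - d - 42)/(3*d - 2)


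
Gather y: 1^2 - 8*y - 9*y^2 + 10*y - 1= -9*y^2 + 2*y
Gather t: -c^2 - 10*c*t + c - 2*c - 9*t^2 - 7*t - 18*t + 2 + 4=-c^2 - c - 9*t^2 + t*(-10*c - 25) + 6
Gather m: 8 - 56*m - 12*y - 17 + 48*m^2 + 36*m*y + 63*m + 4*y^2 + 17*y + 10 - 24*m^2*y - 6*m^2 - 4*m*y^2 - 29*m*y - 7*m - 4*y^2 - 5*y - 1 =m^2*(42 - 24*y) + m*(-4*y^2 + 7*y)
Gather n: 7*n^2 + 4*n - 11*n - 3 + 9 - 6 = 7*n^2 - 7*n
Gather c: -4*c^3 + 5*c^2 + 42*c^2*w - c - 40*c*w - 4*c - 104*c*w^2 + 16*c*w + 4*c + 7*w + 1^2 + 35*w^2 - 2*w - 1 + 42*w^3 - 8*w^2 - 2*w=-4*c^3 + c^2*(42*w + 5) + c*(-104*w^2 - 24*w - 1) + 42*w^3 + 27*w^2 + 3*w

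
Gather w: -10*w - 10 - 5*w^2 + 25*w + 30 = -5*w^2 + 15*w + 20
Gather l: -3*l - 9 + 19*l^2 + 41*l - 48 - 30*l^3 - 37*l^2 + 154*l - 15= -30*l^3 - 18*l^2 + 192*l - 72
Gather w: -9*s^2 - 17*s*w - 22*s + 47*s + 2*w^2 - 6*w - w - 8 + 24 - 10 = -9*s^2 + 25*s + 2*w^2 + w*(-17*s - 7) + 6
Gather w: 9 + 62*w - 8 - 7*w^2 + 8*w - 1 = -7*w^2 + 70*w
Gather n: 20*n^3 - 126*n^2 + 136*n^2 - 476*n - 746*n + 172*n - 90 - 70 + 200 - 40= 20*n^3 + 10*n^2 - 1050*n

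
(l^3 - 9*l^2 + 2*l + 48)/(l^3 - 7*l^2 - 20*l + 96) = (l + 2)/(l + 4)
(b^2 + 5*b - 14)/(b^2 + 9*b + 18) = (b^2 + 5*b - 14)/(b^2 + 9*b + 18)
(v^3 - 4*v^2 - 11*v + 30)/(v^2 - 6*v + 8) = (v^2 - 2*v - 15)/(v - 4)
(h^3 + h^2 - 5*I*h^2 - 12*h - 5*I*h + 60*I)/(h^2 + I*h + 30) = (h^2 + h - 12)/(h + 6*I)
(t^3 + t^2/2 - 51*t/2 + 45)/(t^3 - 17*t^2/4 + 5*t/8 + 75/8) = 4*(t + 6)/(4*t + 5)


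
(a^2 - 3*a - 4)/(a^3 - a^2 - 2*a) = (a - 4)/(a*(a - 2))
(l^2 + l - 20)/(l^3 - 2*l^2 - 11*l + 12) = (l + 5)/(l^2 + 2*l - 3)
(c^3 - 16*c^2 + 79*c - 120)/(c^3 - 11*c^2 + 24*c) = (c - 5)/c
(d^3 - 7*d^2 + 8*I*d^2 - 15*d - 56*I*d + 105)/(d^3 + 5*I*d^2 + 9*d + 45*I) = (d - 7)/(d - 3*I)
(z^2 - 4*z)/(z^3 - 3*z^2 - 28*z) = (4 - z)/(-z^2 + 3*z + 28)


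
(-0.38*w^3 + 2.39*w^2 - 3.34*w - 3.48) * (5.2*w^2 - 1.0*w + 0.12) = -1.976*w^5 + 12.808*w^4 - 19.8036*w^3 - 14.4692*w^2 + 3.0792*w - 0.4176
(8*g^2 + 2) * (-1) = -8*g^2 - 2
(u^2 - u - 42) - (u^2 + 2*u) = -3*u - 42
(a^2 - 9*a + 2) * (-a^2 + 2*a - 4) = -a^4 + 11*a^3 - 24*a^2 + 40*a - 8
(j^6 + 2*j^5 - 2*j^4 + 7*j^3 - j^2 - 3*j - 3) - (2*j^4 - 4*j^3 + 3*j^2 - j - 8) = j^6 + 2*j^5 - 4*j^4 + 11*j^3 - 4*j^2 - 2*j + 5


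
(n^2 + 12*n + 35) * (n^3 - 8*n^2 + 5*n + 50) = n^5 + 4*n^4 - 56*n^3 - 170*n^2 + 775*n + 1750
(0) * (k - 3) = 0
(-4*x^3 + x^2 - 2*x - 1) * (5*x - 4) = -20*x^4 + 21*x^3 - 14*x^2 + 3*x + 4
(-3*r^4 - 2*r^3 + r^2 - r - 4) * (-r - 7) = 3*r^5 + 23*r^4 + 13*r^3 - 6*r^2 + 11*r + 28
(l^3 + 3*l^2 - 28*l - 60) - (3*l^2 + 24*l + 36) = l^3 - 52*l - 96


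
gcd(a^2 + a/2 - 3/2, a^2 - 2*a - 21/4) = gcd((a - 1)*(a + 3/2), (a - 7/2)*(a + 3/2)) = a + 3/2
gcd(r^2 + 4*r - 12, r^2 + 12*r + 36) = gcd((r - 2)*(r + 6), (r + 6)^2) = r + 6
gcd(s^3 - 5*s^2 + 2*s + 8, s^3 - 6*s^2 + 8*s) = s^2 - 6*s + 8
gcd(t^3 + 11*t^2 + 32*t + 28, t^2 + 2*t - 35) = t + 7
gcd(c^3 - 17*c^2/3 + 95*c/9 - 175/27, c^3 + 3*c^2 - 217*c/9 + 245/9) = c^2 - 4*c + 35/9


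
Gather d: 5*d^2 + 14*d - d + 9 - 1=5*d^2 + 13*d + 8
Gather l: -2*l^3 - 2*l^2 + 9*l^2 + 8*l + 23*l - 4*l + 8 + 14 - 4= -2*l^3 + 7*l^2 + 27*l + 18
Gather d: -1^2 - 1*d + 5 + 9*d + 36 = 8*d + 40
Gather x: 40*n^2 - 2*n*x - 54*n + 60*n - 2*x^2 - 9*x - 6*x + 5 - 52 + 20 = 40*n^2 + 6*n - 2*x^2 + x*(-2*n - 15) - 27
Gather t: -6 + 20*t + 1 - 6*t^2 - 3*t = -6*t^2 + 17*t - 5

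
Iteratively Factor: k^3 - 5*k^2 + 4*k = (k)*(k^2 - 5*k + 4) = k*(k - 4)*(k - 1)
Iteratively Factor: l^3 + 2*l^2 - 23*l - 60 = (l + 3)*(l^2 - l - 20) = (l - 5)*(l + 3)*(l + 4)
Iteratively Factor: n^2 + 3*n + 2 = (n + 1)*(n + 2)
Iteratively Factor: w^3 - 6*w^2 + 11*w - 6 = (w - 2)*(w^2 - 4*w + 3) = (w - 2)*(w - 1)*(w - 3)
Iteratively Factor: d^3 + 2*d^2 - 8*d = (d - 2)*(d^2 + 4*d) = d*(d - 2)*(d + 4)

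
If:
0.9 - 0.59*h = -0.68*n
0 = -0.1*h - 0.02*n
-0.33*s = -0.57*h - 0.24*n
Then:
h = 0.23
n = -1.13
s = -0.43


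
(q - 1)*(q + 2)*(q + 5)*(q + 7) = q^4 + 13*q^3 + 45*q^2 + 11*q - 70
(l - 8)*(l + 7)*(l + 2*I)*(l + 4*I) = l^4 - l^3 + 6*I*l^3 - 64*l^2 - 6*I*l^2 + 8*l - 336*I*l + 448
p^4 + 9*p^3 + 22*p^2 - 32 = (p - 1)*(p + 2)*(p + 4)^2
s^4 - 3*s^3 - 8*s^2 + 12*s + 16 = (s - 4)*(s - 2)*(s + 1)*(s + 2)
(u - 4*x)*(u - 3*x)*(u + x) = u^3 - 6*u^2*x + 5*u*x^2 + 12*x^3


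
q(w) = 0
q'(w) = 0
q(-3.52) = 0.00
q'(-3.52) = 0.00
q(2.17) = 0.00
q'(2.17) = 0.00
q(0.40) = 0.00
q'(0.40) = 0.00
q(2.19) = 0.00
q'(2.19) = 0.00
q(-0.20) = 0.00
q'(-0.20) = 0.00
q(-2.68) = 0.00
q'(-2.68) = 0.00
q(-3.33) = 0.00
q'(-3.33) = 0.00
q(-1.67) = 0.00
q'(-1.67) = 0.00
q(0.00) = 0.00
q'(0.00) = 0.00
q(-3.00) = 0.00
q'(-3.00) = 0.00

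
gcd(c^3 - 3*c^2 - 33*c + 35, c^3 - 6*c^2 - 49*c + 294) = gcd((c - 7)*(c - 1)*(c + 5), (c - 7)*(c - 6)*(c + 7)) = c - 7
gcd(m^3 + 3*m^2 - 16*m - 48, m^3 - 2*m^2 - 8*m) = m - 4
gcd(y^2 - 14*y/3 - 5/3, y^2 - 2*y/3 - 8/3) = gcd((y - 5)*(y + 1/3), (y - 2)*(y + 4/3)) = 1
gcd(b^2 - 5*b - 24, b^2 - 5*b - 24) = b^2 - 5*b - 24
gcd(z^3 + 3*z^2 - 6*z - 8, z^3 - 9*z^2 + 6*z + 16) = z^2 - z - 2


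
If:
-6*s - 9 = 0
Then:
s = -3/2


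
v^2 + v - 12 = (v - 3)*(v + 4)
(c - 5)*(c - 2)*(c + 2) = c^3 - 5*c^2 - 4*c + 20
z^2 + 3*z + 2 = (z + 1)*(z + 2)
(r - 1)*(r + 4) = r^2 + 3*r - 4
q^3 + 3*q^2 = q^2*(q + 3)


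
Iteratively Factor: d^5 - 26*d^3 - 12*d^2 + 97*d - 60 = (d - 5)*(d^4 + 5*d^3 - d^2 - 17*d + 12) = (d - 5)*(d - 1)*(d^3 + 6*d^2 + 5*d - 12) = (d - 5)*(d - 1)*(d + 3)*(d^2 + 3*d - 4) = (d - 5)*(d - 1)^2*(d + 3)*(d + 4)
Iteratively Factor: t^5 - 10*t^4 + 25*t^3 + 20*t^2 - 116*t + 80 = (t + 2)*(t^4 - 12*t^3 + 49*t^2 - 78*t + 40) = (t - 5)*(t + 2)*(t^3 - 7*t^2 + 14*t - 8) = (t - 5)*(t - 2)*(t + 2)*(t^2 - 5*t + 4) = (t - 5)*(t - 4)*(t - 2)*(t + 2)*(t - 1)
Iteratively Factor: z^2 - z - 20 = (z - 5)*(z + 4)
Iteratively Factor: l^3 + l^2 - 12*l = (l - 3)*(l^2 + 4*l) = l*(l - 3)*(l + 4)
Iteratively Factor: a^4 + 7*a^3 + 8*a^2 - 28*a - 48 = (a + 4)*(a^3 + 3*a^2 - 4*a - 12) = (a + 2)*(a + 4)*(a^2 + a - 6) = (a + 2)*(a + 3)*(a + 4)*(a - 2)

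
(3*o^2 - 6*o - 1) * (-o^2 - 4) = -3*o^4 + 6*o^3 - 11*o^2 + 24*o + 4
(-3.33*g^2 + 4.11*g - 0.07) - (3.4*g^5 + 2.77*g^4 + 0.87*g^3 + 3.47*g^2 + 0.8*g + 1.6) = -3.4*g^5 - 2.77*g^4 - 0.87*g^3 - 6.8*g^2 + 3.31*g - 1.67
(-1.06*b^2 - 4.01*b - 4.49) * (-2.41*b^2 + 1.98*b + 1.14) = 2.5546*b^4 + 7.5653*b^3 + 1.6727*b^2 - 13.4616*b - 5.1186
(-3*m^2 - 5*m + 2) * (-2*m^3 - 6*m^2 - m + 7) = 6*m^5 + 28*m^4 + 29*m^3 - 28*m^2 - 37*m + 14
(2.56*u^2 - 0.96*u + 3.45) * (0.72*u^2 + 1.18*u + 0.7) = 1.8432*u^4 + 2.3296*u^3 + 3.1432*u^2 + 3.399*u + 2.415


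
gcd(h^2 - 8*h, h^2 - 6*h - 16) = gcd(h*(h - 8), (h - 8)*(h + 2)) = h - 8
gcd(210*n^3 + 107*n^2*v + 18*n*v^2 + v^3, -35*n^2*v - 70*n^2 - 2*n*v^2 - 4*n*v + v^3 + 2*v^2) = 5*n + v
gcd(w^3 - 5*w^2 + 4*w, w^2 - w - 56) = 1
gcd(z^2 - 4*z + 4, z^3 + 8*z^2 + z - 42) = z - 2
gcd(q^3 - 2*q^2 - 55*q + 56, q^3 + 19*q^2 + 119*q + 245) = q + 7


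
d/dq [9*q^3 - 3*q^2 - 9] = 3*q*(9*q - 2)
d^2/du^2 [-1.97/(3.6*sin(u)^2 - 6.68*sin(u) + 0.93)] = (102.1248*sin(u)^4 - 142.12368*sin(u)^3 - 91.663312*sin(u)^2 + 296.485788*sin(u) - 162.621136)/(3.6*sin(u)^2 - 6.68*sin(u) + 0.93)^3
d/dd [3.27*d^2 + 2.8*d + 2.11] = 6.54*d + 2.8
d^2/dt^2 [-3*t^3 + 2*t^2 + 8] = 4 - 18*t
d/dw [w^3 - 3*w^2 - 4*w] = 3*w^2 - 6*w - 4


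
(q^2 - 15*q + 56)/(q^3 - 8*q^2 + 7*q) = (q - 8)/(q*(q - 1))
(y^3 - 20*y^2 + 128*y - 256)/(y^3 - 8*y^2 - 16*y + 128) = (y - 8)/(y + 4)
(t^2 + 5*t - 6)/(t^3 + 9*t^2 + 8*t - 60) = (t - 1)/(t^2 + 3*t - 10)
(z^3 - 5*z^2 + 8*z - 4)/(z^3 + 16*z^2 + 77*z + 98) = (z^3 - 5*z^2 + 8*z - 4)/(z^3 + 16*z^2 + 77*z + 98)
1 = 1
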